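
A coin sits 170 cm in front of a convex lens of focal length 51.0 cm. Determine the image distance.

Lens equation: 1/d_i = 1/f − 1/d_o = 1/(51.00) − 1/(170) = 0.01961 − 0.005882 = 0.01373, so d_i = 72.9 cm.
The image is real, inverted and reduced, on the far side of the lens.

72.9 cm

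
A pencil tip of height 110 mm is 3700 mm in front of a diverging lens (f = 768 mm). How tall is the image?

18.9 mm

For a diverging lens, f = -768 mm.
1/d_i = 1/f − 1/d_o = 1/(-768.0) − 1/(3700) = -0.001572, so d_i = -636.0 mm.
m = −d_i/d_o = +0.1719.
|h_i| = |m|·h_o = 0.1719 × 110 = 18.9 mm. The image is virtual, upright and reduced, on the same side as the object.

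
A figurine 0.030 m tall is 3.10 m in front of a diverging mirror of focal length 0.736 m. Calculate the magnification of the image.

For a diverging mirror, f = -0.736 m.
1/d_i = 1/f − 1/d_o = 1/(-0.7360) − 1/(3.10) = -1.681, so d_i = -0.5948 m.
m = −d_i/d_o = −(-0.5948)/(3.10) = +0.192.
The image is virtual, upright and reduced, behind the mirror.

m = +0.192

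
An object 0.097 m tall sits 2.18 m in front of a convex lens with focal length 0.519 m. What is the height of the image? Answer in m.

1/d_i = 1/f − 1/d_o = 1/(0.5190) − 1/(2.18) = 1.468, so d_i = 0.6812 m.
m = −d_i/d_o = -0.3125.
|h_i| = |m|·h_o = 0.3125 × 0.097 = 0.0303 m. The image is real, inverted and reduced, on the far side of the lens.

0.0303 m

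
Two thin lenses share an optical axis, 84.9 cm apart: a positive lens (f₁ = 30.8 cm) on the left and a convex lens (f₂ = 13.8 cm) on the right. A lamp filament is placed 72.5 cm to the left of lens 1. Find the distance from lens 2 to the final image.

24.7 cm

Lens 1: 1/d_i1 = 1/f₁ − 1/d_o1 = 1/(30.8) − 1/(72.5) = 0.01867, so d_i1 = 53.55 cm.
The intermediate image is 53.55 cm to the right of lens 1, which is 84.9 − (53.55) = 31.35 cm to the left of lens 2, so d_o2 = +31.35 cm.
Lens 2: 1/d_i2 = 1/f₂ − 1/d_o2 = 1/(13.8) − 1/(31.35) = 0.04057, so d_i2 = 24.7 cm.
The final image is real, 24.7 cm to the right of lens 2 (overall magnification ≈ 0.58).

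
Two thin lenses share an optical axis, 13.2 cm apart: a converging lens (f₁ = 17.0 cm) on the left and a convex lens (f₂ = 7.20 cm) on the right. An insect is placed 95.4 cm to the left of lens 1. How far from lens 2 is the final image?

3.67 cm

Lens 1: 1/d_i1 = 1/f₁ − 1/d_o1 = 1/(17.0) − 1/(95.4) = 0.04834, so d_i1 = 20.69 cm.
The intermediate image is 20.69 cm to the right of lens 1, which lies 7.490 cm to the right of lens 2 — a virtual object — so d_o2 = −7.490 cm.
Lens 2: 1/d_i2 = 1/f₂ − 1/d_o2 = 1/(7.20) − 1/(-7.490) = 0.2724, so d_i2 = 3.67 cm.
The final image is real, 3.67 cm to the right of lens 2 (overall magnification ≈ -0.11).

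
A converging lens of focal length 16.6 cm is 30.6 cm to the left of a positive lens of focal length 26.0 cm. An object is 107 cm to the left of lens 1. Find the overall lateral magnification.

Lens 1: 1/d_i1 = 1/(16.6) − 1/(107) = 0.05090, so d_i1 = 19.65 cm; m₁ = −d_i1/d_o1 = -0.1836.
d_o2 = 30.6 − (19.65) = 10.95 cm.
Lens 2: 1/d_i2 = 1/(26.0) − 1/(10.95) = -0.05286, so d_i2 = -18.92 cm; m₂ = −d_i2/d_o2 = +1.728.
m = m₁·m₂ = (-0.1836)(+1.728) = -0.317.

m = -0.317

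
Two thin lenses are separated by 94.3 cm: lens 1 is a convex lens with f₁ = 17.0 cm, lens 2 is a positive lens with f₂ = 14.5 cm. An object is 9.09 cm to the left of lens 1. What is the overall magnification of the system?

m = -0.314

Lens 1: 1/d_i1 = 1/(17.0) − 1/(9.09) = -0.05119, so d_i1 = -19.54 cm; m₁ = −d_i1/d_o1 = +2.150.
d_o2 = 94.3 − (-19.54) = 113.8 cm.
Lens 2: 1/d_i2 = 1/(14.5) − 1/(113.8) = 0.06018, so d_i2 = 16.62 cm; m₂ = −d_i2/d_o2 = -0.1460.
m = m₁·m₂ = (+2.150)(-0.1460) = -0.314.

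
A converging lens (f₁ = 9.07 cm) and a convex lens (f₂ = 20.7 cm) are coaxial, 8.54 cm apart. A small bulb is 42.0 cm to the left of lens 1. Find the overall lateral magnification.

m = -0.240

Lens 1: 1/d_i1 = 1/(9.07) − 1/(42.0) = 0.08644, so d_i1 = 11.57 cm; m₁ = −d_i1/d_o1 = -0.2755.
d_o2 = 8.54 − (11.57) = -3.030 cm (virtual object).
Lens 2: 1/d_i2 = 1/(20.7) − 1/(-3.030) = 0.3783, so d_i2 = 2.643 cm; m₂ = −d_i2/d_o2 = +0.8723.
m = m₁·m₂ = (-0.2755)(+0.8723) = -0.240.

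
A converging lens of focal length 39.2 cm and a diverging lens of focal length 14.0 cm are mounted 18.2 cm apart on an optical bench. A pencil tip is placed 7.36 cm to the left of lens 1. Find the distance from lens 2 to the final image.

9.25 cm

Lens 1: 1/d_i1 = 1/f₁ − 1/d_o1 = 1/(39.2) − 1/(7.36) = -0.1104, so d_i1 = -9.061 cm.
The intermediate image is 9.061 cm to the left of lens 1 (virtual), which is 18.2 − (-9.061) = 27.26 cm to the left of lens 2, so d_o2 = +27.26 cm.
Lens 2 is diverging, so f₂ = −14.0 cm.
Lens 2: 1/d_i2 = 1/f₂ − 1/d_o2 = 1/(-14.0) − 1/(27.26) = -0.1081, so d_i2 = -9.25 cm.
The final image is virtual, 9.25 cm to the left of lens 2 (overall magnification ≈ 0.42).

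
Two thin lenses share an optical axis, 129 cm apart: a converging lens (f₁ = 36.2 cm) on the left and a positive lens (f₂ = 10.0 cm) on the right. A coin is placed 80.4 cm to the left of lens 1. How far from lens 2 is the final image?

Lens 1: 1/d_i1 = 1/f₁ − 1/d_o1 = 1/(36.2) − 1/(80.4) = 0.01519, so d_i1 = 65.85 cm.
The intermediate image is 65.85 cm to the right of lens 1, which is 129 − (65.85) = 63.15 cm to the left of lens 2, so d_o2 = +63.15 cm.
Lens 2: 1/d_i2 = 1/f₂ − 1/d_o2 = 1/(10.0) − 1/(63.15) = 0.08416, so d_i2 = 11.9 cm.
The final image is real, 11.9 cm to the right of lens 2 (overall magnification ≈ 0.15).

11.9 cm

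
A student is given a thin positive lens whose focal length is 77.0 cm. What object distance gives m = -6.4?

89.0 cm

m = −d_i/d_o ⇒ d_i = −m·d_o.
1/f = 1/d_o + 1/d_i = 1/d_o − 1/(m·d_o) = (1 − 1/m)/d_o, so d_o = f(1 − 1/m) = (77.00)(1 − 1/(-6.4)) = 89.0 cm.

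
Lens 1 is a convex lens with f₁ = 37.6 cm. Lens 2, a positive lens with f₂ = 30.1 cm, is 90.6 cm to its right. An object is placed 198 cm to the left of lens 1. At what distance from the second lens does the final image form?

Lens 1: 1/d_i1 = 1/f₁ − 1/d_o1 = 1/(37.6) − 1/(198) = 0.02155, so d_i1 = 46.41 cm.
The intermediate image is 46.41 cm to the right of lens 1, which is 90.6 − (46.41) = 44.19 cm to the left of lens 2, so d_o2 = +44.19 cm.
Lens 2: 1/d_i2 = 1/f₂ − 1/d_o2 = 1/(30.1) − 1/(44.19) = 0.01059, so d_i2 = 94.4 cm.
The final image is real, 94.4 cm to the right of lens 2 (overall magnification ≈ 0.50).

94.4 cm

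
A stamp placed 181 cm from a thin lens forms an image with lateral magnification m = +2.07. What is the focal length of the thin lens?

f = 350 cm (converging)

m = −d_i/d_o ⇒ d_i = −m·d_o = −(+2.07)·(181) = -374.7 cm.
1/f = 1/d_o + 1/d_i = 1/(181) + 1/(-374.7) = 0.002856, so f = 350 cm.
Since f is positive, the thin lens is converging.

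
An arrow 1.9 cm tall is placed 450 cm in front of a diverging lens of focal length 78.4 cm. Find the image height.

For a diverging lens, f = -78.4 cm.
1/d_i = 1/f − 1/d_o = 1/(-78.40) − 1/(450) = -0.01498, so d_i = -66.77 cm.
m = −d_i/d_o = +0.1484.
|h_i| = |m|·h_o = 0.1484 × 1.9 = 0.282 cm. The image is virtual, upright and reduced, on the same side as the object.

0.282 cm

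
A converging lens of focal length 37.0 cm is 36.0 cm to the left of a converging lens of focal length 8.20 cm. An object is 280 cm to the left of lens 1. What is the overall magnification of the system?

Lens 1: 1/d_i1 = 1/(37.0) − 1/(280) = 0.02346, so d_i1 = 42.63 cm; m₁ = −d_i1/d_o1 = -0.1522.
d_o2 = 36.0 − (42.63) = -6.630 cm (virtual object).
Lens 2: 1/d_i2 = 1/(8.20) − 1/(-6.630) = 0.2728, so d_i2 = 3.666 cm; m₂ = −d_i2/d_o2 = +0.5529.
m = m₁·m₂ = (-0.1522)(+0.5529) = -0.0842.

m = -0.0842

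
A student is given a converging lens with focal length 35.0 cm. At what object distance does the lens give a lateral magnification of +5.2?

28.3 cm

m = −d_i/d_o ⇒ d_i = −m·d_o.
1/f = 1/d_o + 1/d_i = 1/d_o − 1/(m·d_o) = (1 − 1/m)/d_o, so d_o = f(1 − 1/m) = (35.00)(1 − 1/(+5.2)) = 28.3 cm.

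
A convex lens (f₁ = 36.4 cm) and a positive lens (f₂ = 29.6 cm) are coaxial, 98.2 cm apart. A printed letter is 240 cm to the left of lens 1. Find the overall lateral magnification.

m = +0.206

Lens 1: 1/d_i1 = 1/(36.4) − 1/(240) = 0.02331, so d_i1 = 42.91 cm; m₁ = −d_i1/d_o1 = -0.1788.
d_o2 = 98.2 − (42.91) = 55.29 cm.
Lens 2: 1/d_i2 = 1/(29.6) − 1/(55.29) = 0.01570, so d_i2 = 63.71 cm; m₂ = −d_i2/d_o2 = -1.152.
m = m₁·m₂ = (-0.1788)(-1.152) = +0.206.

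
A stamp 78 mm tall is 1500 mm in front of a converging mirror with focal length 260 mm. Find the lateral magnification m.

1/d_i = 1/f − 1/d_o = 1/(260.0) − 1/(1500) = 0.003179, so d_i = 314.5 mm.
m = −d_i/d_o = −(314.5)/(1500) = -0.210.
The image is real, inverted and reduced, in front of the mirror.

m = -0.210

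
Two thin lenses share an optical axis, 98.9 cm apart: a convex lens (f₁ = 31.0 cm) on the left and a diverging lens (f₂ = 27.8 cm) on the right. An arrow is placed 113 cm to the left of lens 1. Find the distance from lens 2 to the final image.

18.6 cm

Lens 1: 1/d_i1 = 1/f₁ − 1/d_o1 = 1/(31.0) − 1/(113) = 0.02341, so d_i1 = 42.72 cm.
The intermediate image is 42.72 cm to the right of lens 1, which is 98.9 − (42.72) = 56.18 cm to the left of lens 2, so d_o2 = +56.18 cm.
Lens 2 is diverging, so f₂ = −27.8 cm.
Lens 2: 1/d_i2 = 1/f₂ − 1/d_o2 = 1/(-27.8) − 1/(56.18) = -0.05377, so d_i2 = -18.6 cm.
The final image is virtual, 18.6 cm to the left of lens 2 (overall magnification ≈ -0.13).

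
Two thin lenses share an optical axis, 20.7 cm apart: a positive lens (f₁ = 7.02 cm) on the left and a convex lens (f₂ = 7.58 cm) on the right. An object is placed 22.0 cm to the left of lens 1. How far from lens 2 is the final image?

28.0 cm

Lens 1: 1/d_i1 = 1/f₁ − 1/d_o1 = 1/(7.02) − 1/(22.0) = 0.09700, so d_i1 = 10.31 cm.
The intermediate image is 10.31 cm to the right of lens 1, which is 20.7 − (10.31) = 10.39 cm to the left of lens 2, so d_o2 = +10.39 cm.
Lens 2: 1/d_i2 = 1/f₂ − 1/d_o2 = 1/(7.58) − 1/(10.39) = 0.03568, so d_i2 = 28.0 cm.
The final image is real, 28.0 cm to the right of lens 2 (overall magnification ≈ 1.3).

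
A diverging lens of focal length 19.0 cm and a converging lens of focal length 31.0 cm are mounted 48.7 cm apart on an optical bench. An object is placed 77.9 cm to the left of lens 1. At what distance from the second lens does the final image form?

60.1 cm

Lens 1 is diverging, so f₁ = −19.0 cm.
Lens 1: 1/d_i1 = 1/f₁ − 1/d_o1 = 1/(-19.0) − 1/(77.9) = -0.06547, so d_i1 = -15.27 cm.
The intermediate image is 15.27 cm to the left of lens 1 (virtual), which is 48.7 − (-15.27) = 63.97 cm to the left of lens 2, so d_o2 = +63.97 cm.
Lens 2: 1/d_i2 = 1/f₂ − 1/d_o2 = 1/(31.0) − 1/(63.97) = 0.01663, so d_i2 = 60.1 cm.
The final image is real, 60.1 cm to the right of lens 2 (overall magnification ≈ -0.18).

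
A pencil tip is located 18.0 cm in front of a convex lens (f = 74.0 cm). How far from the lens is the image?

Thin-lens equation: 1/s_i = 1/f − 1/s_o = 1/(74.00) − 1/(18.0) = 0.01351 − 0.05556 = -0.04204, so s_i = -23.8 cm.
The image is virtual, upright and enlarged, on the same side as the object.

23.8 cm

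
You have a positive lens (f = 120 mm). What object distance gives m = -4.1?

149 mm

m = −d_i/d_o ⇒ d_i = −m·d_o.
1/f = 1/d_o + 1/d_i = 1/d_o − 1/(m·d_o) = (1 − 1/m)/d_o, so d_o = f(1 − 1/m) = (120.0)(1 − 1/(-4.1)) = 149 mm.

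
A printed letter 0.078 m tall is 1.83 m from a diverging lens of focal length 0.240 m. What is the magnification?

m = +0.116

For a diverging lens, f = -0.240 m.
1/d_i = 1/f − 1/d_o = 1/(-0.2400) − 1/(1.83) = -4.713, so d_i = -0.2122 m.
m = −d_i/d_o = −(-0.2122)/(1.83) = +0.116.
The image is virtual, upright and reduced, on the same side as the object.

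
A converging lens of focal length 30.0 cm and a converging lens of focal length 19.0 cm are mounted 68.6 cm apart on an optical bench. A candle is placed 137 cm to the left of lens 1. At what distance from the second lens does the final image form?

Lens 1: 1/d_i1 = 1/f₁ − 1/d_o1 = 1/(30.0) − 1/(137) = 0.02603, so d_i1 = 38.41 cm.
The intermediate image is 38.41 cm to the right of lens 1, which is 68.6 − (38.41) = 30.19 cm to the left of lens 2, so d_o2 = +30.19 cm.
Lens 2: 1/d_i2 = 1/f₂ − 1/d_o2 = 1/(19.0) − 1/(30.19) = 0.01951, so d_i2 = 51.3 cm.
The final image is real, 51.3 cm to the right of lens 2 (overall magnification ≈ 0.48).

51.3 cm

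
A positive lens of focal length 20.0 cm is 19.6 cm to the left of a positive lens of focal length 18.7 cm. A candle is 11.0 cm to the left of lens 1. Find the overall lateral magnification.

m = -1.64

Lens 1: 1/d_i1 = 1/(20.0) − 1/(11.0) = -0.04091, so d_i1 = -24.44 cm; m₁ = −d_i1/d_o1 = +2.222.
d_o2 = 19.6 − (-24.44) = 44.04 cm.
Lens 2: 1/d_i2 = 1/(18.7) − 1/(44.04) = 0.03077, so d_i2 = 32.50 cm; m₂ = −d_i2/d_o2 = -0.7380.
m = m₁·m₂ = (+2.222)(-0.7380) = -1.64.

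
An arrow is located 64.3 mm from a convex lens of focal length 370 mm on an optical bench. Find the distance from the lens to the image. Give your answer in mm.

Lens equation: 1/d_i = 1/f − 1/d_o = 1/(370.0) − 1/(64.3) = 0.002703 − 0.01555 = -0.01285, so d_i = -77.8 mm.
The image is virtual, upright and enlarged, on the same side as the object.

77.8 mm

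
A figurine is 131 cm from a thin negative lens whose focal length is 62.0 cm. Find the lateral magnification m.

For a negative lens, f = -62.0 cm.
1/d_i = 1/f − 1/d_o = 1/(-62.00) − 1/(131) = -0.02376, so d_i = -42.08 cm.
m = −d_i/d_o = −(-42.08)/(131) = +0.321.
The image is virtual, upright and reduced, on the same side as the object.

m = +0.321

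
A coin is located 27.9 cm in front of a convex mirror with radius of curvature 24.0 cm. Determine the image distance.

f = R/2 = 24.0/2 = 12.00 cm; for a convex mirror, f = -12.00 cm.
Mirror equation: 1/s_i = 1/f − 1/s_o = 1/(-12.00) − 1/(27.9) = -0.08333 − 0.03584 = -0.1192, so s_i = -8.39 cm.
The image is virtual, upright and reduced, behind the mirror.

8.39 cm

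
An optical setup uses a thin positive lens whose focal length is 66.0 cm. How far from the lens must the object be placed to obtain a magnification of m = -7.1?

75.3 cm

m = −d_i/d_o ⇒ d_i = −m·d_o.
1/f = 1/d_o + 1/d_i = 1/d_o − 1/(m·d_o) = (1 − 1/m)/d_o, so d_o = f(1 − 1/m) = (66.00)(1 − 1/(-7.1)) = 75.3 cm.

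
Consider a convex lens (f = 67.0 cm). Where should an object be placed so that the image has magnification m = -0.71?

m = −d_i/d_o ⇒ d_i = −m·d_o.
1/f = 1/d_o + 1/d_i = 1/d_o − 1/(m·d_o) = (1 − 1/m)/d_o, so d_o = f(1 − 1/m) = (67.00)(1 − 1/(-0.71)) = 161 cm.

161 cm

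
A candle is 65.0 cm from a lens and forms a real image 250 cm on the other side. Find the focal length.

Real image ⇒ d_i = +250 cm.
1/f = 1/d_o + 1/d_i = 1/(65.0) + 1/(250) = 0.01938, so f = 51.6 cm.
Since f is positive, the lens is converging.

f = 51.6 cm (converging)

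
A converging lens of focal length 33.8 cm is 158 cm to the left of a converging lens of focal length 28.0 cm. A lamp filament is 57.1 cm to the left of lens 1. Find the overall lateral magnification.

m = +0.861

Lens 1: 1/d_i1 = 1/(33.8) − 1/(57.1) = 0.01207, so d_i1 = 82.83 cm; m₁ = −d_i1/d_o1 = -1.451.
d_o2 = 158 − (82.83) = 75.17 cm.
Lens 2: 1/d_i2 = 1/(28.0) − 1/(75.17) = 0.02241, so d_i2 = 44.62 cm; m₂ = −d_i2/d_o2 = -0.5936.
m = m₁·m₂ = (-1.451)(-0.5936) = +0.861.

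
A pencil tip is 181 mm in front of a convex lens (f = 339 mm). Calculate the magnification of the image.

m = +2.15

1/d_i = 1/f − 1/d_o = 1/(339.0) − 1/(181) = -0.002575, so d_i = -388.3 mm.
m = −d_i/d_o = −(-388.3)/(181) = +2.15.
The image is virtual, upright and enlarged, on the same side as the object.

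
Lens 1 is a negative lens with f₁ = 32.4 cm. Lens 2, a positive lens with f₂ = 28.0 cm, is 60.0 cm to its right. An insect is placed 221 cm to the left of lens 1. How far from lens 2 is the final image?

41.0 cm

Lens 1 is diverging, so f₁ = −32.4 cm.
Lens 1: 1/d_i1 = 1/f₁ − 1/d_o1 = 1/(-32.4) − 1/(221) = -0.03539, so d_i1 = -28.26 cm.
The intermediate image is 28.26 cm to the left of lens 1 (virtual), which is 60.0 − (-28.26) = 88.26 cm to the left of lens 2, so d_o2 = +88.26 cm.
Lens 2: 1/d_i2 = 1/f₂ − 1/d_o2 = 1/(28.0) − 1/(88.26) = 0.02438, so d_i2 = 41.0 cm.
The final image is real, 41.0 cm to the right of lens 2 (overall magnification ≈ -0.059).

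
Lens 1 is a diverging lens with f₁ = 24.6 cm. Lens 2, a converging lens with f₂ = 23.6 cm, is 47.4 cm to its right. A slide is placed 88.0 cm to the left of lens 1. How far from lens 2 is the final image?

Lens 1 is diverging, so f₁ = −24.6 cm.
Lens 1: 1/d_i1 = 1/f₁ − 1/d_o1 = 1/(-24.6) − 1/(88.0) = -0.05201, so d_i1 = -19.23 cm.
The intermediate image is 19.23 cm to the left of lens 1 (virtual), which is 47.4 − (-19.23) = 66.63 cm to the left of lens 2, so d_o2 = +66.63 cm.
Lens 2: 1/d_i2 = 1/f₂ − 1/d_o2 = 1/(23.6) − 1/(66.63) = 0.02736, so d_i2 = 36.5 cm.
The final image is real, 36.5 cm to the right of lens 2 (overall magnification ≈ -0.12).

36.5 cm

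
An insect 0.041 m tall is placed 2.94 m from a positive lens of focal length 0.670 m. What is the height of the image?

1/d_i = 1/f − 1/d_o = 1/(0.6700) − 1/(2.94) = 1.152, so d_i = 0.8678 m.
m = −d_i/d_o = -0.2952.
|h_i| = |m|·h_o = 0.2952 × 0.041 = 0.0121 m. The image is real, inverted and reduced, on the far side of the lens.

0.0121 m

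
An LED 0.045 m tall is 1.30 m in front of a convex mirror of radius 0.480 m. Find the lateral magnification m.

f = R/2 = 0.480/2 = 0.2400 m; for a convex mirror, f = -0.2400 m.
1/d_i = 1/f − 1/d_o = 1/(-0.2400) − 1/(1.30) = -4.936, so d_i = -0.2026 m.
m = −d_i/d_o = −(-0.2026)/(1.30) = +0.156.
The image is virtual, upright and reduced, behind the mirror.

m = +0.156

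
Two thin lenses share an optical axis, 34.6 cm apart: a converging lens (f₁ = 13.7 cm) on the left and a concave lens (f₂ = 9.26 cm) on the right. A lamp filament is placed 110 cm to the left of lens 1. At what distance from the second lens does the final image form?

6.22 cm

Lens 1: 1/d_i1 = 1/f₁ − 1/d_o1 = 1/(13.7) − 1/(110) = 0.06390, so d_i1 = 15.65 cm.
The intermediate image is 15.65 cm to the right of lens 1, which is 34.6 − (15.65) = 18.95 cm to the left of lens 2, so d_o2 = +18.95 cm.
Lens 2 is diverging, so f₂ = −9.26 cm.
Lens 2: 1/d_i2 = 1/f₂ − 1/d_o2 = 1/(-9.26) − 1/(18.95) = -0.1608, so d_i2 = -6.22 cm.
The final image is virtual, 6.22 cm to the left of lens 2 (overall magnification ≈ -0.047).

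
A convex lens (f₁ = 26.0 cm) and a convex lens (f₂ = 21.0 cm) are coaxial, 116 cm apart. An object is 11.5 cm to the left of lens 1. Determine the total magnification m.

Lens 1: 1/d_i1 = 1/(26.0) − 1/(11.5) = -0.04849, so d_i1 = -20.62 cm; m₁ = −d_i1/d_o1 = +1.793.
d_o2 = 116 − (-20.62) = 136.6 cm.
Lens 2: 1/d_i2 = 1/(21.0) − 1/(136.6) = 0.04030, so d_i2 = 24.81 cm; m₂ = −d_i2/d_o2 = -0.1817.
m = m₁·m₂ = (+1.793)(-0.1817) = -0.326.

m = -0.326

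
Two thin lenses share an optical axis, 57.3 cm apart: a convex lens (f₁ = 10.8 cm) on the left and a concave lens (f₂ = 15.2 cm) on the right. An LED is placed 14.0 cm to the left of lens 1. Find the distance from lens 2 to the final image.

Lens 1: 1/d_i1 = 1/f₁ − 1/d_o1 = 1/(10.8) − 1/(14.0) = 0.02116, so d_i1 = 47.25 cm.
The intermediate image is 47.25 cm to the right of lens 1, which is 57.3 − (47.25) = 10.05 cm to the left of lens 2, so d_o2 = +10.05 cm.
Lens 2 is diverging, so f₂ = −15.2 cm.
Lens 2: 1/d_i2 = 1/f₂ − 1/d_o2 = 1/(-15.2) − 1/(10.05) = -0.1653, so d_i2 = -6.05 cm.
The final image is virtual, 6.05 cm to the left of lens 2 (overall magnification ≈ -2.0).

6.05 cm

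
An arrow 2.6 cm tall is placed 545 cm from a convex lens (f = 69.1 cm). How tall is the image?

0.378 cm

1/d_i = 1/f − 1/d_o = 1/(69.10) − 1/(545) = 0.01264, so d_i = 79.13 cm.
m = −d_i/d_o = -0.1452.
|h_i| = |m|·h_o = 0.1452 × 2.6 = 0.378 cm. The image is real, inverted and reduced, on the far side of the lens.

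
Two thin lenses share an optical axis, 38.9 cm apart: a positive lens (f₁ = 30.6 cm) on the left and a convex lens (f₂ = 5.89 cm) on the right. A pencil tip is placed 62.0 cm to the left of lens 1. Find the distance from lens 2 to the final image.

Lens 1: 1/d_i1 = 1/f₁ − 1/d_o1 = 1/(30.6) − 1/(62.0) = 0.01655, so d_i1 = 60.42 cm.
The intermediate image is 60.42 cm to the right of lens 1, which lies 21.52 cm to the right of lens 2 — a virtual object — so d_o2 = −21.52 cm.
Lens 2: 1/d_i2 = 1/f₂ − 1/d_o2 = 1/(5.89) − 1/(-21.52) = 0.2162, so d_i2 = 4.62 cm.
The final image is real, 4.62 cm to the right of lens 2 (overall magnification ≈ -0.21).

4.62 cm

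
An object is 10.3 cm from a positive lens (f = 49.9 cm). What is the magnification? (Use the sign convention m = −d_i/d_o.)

1/d_i = 1/f − 1/d_o = 1/(49.90) − 1/(10.3) = -0.07705, so d_i = -12.98 cm.
m = −d_i/d_o = −(-12.98)/(10.3) = +1.26.
The image is virtual, upright and enlarged, on the same side as the object.

m = +1.26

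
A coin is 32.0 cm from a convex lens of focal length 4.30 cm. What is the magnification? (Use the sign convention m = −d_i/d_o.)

1/d_i = 1/f − 1/d_o = 1/(4.300) − 1/(32.0) = 0.2013, so d_i = 4.968 cm.
m = −d_i/d_o = −(4.968)/(32.0) = -0.155.
The image is real, inverted and reduced, on the far side of the lens.

m = -0.155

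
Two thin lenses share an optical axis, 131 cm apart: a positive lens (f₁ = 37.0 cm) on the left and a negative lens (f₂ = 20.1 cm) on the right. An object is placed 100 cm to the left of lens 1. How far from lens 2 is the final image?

15.7 cm

Lens 1: 1/d_i1 = 1/f₁ − 1/d_o1 = 1/(37.0) − 1/(100) = 0.01703, so d_i1 = 58.73 cm.
The intermediate image is 58.73 cm to the right of lens 1, which is 131 − (58.73) = 72.27 cm to the left of lens 2, so d_o2 = +72.27 cm.
Lens 2 is diverging, so f₂ = −20.1 cm.
Lens 2: 1/d_i2 = 1/f₂ − 1/d_o2 = 1/(-20.1) − 1/(72.27) = -0.06359, so d_i2 = -15.7 cm.
The final image is virtual, 15.7 cm to the left of lens 2 (overall magnification ≈ -0.13).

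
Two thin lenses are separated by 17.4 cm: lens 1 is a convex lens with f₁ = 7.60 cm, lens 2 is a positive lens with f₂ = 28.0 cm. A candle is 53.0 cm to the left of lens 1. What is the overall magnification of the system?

Lens 1: 1/d_i1 = 1/(7.60) − 1/(53.0) = 0.1127, so d_i1 = 8.872 cm; m₁ = −d_i1/d_o1 = -0.1674.
d_o2 = 17.4 − (8.872) = 8.528 cm.
Lens 2: 1/d_i2 = 1/(28.0) − 1/(8.528) = -0.08155, so d_i2 = -12.26 cm; m₂ = −d_i2/d_o2 = +1.438.
m = m₁·m₂ = (-0.1674)(+1.438) = -0.241.

m = -0.241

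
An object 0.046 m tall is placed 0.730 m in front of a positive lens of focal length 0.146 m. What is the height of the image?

0.0115 m

1/d_i = 1/f − 1/d_o = 1/(0.1460) − 1/(0.730) = 5.479, so d_i = 0.1825 m.
m = −d_i/d_o = -0.2500.
|h_i| = |m|·h_o = 0.2500 × 0.046 = 0.0115 m. The image is real, inverted and reduced, on the far side of the lens.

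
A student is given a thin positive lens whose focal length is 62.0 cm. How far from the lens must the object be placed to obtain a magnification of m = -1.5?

103 cm

m = −d_i/d_o ⇒ d_i = −m·d_o.
1/f = 1/d_o + 1/d_i = 1/d_o − 1/(m·d_o) = (1 − 1/m)/d_o, so d_o = f(1 − 1/m) = (62.00)(1 − 1/(-1.5)) = 103 cm.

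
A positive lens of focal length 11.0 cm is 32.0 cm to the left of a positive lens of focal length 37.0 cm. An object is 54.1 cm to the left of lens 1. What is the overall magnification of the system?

m = -0.502

Lens 1: 1/d_i1 = 1/(11.0) − 1/(54.1) = 0.07242, so d_i1 = 13.81 cm; m₁ = −d_i1/d_o1 = -0.2553.
d_o2 = 32.0 − (13.81) = 18.19 cm.
Lens 2: 1/d_i2 = 1/(37.0) − 1/(18.19) = -0.02795, so d_i2 = -35.78 cm; m₂ = −d_i2/d_o2 = +1.967.
m = m₁·m₂ = (-0.2553)(+1.967) = -0.502.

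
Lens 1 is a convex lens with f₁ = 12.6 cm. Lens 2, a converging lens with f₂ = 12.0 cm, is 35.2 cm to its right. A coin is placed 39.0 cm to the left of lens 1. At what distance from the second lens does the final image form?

43.4 cm

Lens 1: 1/d_i1 = 1/f₁ − 1/d_o1 = 1/(12.6) − 1/(39.0) = 0.05372, so d_i1 = 18.61 cm.
The intermediate image is 18.61 cm to the right of lens 1, which is 35.2 − (18.61) = 16.59 cm to the left of lens 2, so d_o2 = +16.59 cm.
Lens 2: 1/d_i2 = 1/f₂ − 1/d_o2 = 1/(12.0) − 1/(16.59) = 0.02306, so d_i2 = 43.4 cm.
The final image is real, 43.4 cm to the right of lens 2 (overall magnification ≈ 1.2).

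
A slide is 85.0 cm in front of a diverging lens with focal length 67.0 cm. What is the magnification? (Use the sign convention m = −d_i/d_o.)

For a diverging lens, f = -67.0 cm.
1/d_i = 1/f − 1/d_o = 1/(-67.00) − 1/(85.0) = -0.02669, so d_i = -37.47 cm.
m = −d_i/d_o = −(-37.47)/(85.0) = +0.441.
The image is virtual, upright and reduced, on the same side as the object.

m = +0.441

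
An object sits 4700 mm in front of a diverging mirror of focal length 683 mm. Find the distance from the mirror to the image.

596 mm

For a diverging mirror, f = -683 mm.
Mirror equation: 1/v = 1/f − 1/u = 1/(-683.0) − 1/(4700) = -0.001464 − 0.0002128 = -0.001677, so v = -596 mm.
The image is virtual, upright and reduced, behind the mirror.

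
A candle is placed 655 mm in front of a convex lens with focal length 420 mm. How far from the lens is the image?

1170 mm

Lens equation: 1/q = 1/f − 1/p = 1/(420.0) − 1/(655) = 0.002381 − 0.001527 = 0.0008542, so q = 1170 mm.
The image is real, inverted and enlarged, on the far side of the lens.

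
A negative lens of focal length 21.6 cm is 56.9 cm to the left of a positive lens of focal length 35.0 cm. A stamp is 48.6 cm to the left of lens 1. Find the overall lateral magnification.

m = -0.292

f₁ = −21.6 cm (diverging).
Lens 1: 1/d_i1 = 1/(-21.6) − 1/(48.6) = -0.06687, so d_i1 = -14.95 cm; m₁ = −d_i1/d_o1 = +0.3076.
d_o2 = 56.9 − (-14.95) = 71.85 cm.
Lens 2: 1/d_i2 = 1/(35.0) − 1/(71.85) = 0.01465, so d_i2 = 68.24 cm; m₂ = −d_i2/d_o2 = -0.9498.
m = m₁·m₂ = (+0.3076)(-0.9498) = -0.292.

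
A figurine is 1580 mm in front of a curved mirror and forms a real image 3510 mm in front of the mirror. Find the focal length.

f = 1090 mm (concave)

Real image ⇒ d_i = +3510 mm.
1/f = 1/d_o + 1/d_i = 1/(1580) + 1/(3510) = 0.0009178, so f = 1090 mm.
Since f is positive, the curved mirror is concave.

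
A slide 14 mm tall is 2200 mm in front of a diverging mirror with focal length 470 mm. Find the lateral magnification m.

For a diverging mirror, f = -470 mm.
1/d_i = 1/f − 1/d_o = 1/(-470.0) − 1/(2200) = -0.002582, so d_i = -387.3 mm.
m = −d_i/d_o = −(-387.3)/(2200) = +0.176.
The image is virtual, upright and reduced, behind the mirror.

m = +0.176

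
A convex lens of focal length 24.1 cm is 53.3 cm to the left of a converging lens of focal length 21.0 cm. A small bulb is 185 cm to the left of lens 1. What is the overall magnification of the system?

m = +0.685

Lens 1: 1/d_i1 = 1/(24.1) − 1/(185) = 0.03609, so d_i1 = 27.71 cm; m₁ = −d_i1/d_o1 = -0.1498.
d_o2 = 53.3 − (27.71) = 25.59 cm.
Lens 2: 1/d_i2 = 1/(21.0) − 1/(25.59) = 0.008541, so d_i2 = 117.1 cm; m₂ = −d_i2/d_o2 = -4.575.
m = m₁·m₂ = (-0.1498)(-4.575) = +0.685.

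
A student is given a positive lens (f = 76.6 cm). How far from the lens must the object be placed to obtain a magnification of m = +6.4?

64.6 cm

m = −d_i/d_o ⇒ d_i = −m·d_o.
1/f = 1/d_o + 1/d_i = 1/d_o − 1/(m·d_o) = (1 − 1/m)/d_o, so d_o = f(1 − 1/m) = (76.60)(1 − 1/(+6.4)) = 64.6 cm.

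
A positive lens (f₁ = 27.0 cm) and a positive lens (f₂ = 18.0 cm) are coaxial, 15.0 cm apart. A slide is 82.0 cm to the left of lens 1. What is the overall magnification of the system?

Lens 1: 1/d_i1 = 1/(27.0) − 1/(82.0) = 0.02484, so d_i1 = 40.25 cm; m₁ = −d_i1/d_o1 = -0.4909.
d_o2 = 15.0 − (40.25) = -25.25 cm (virtual object).
Lens 2: 1/d_i2 = 1/(18.0) − 1/(-25.25) = 0.09516, so d_i2 = 10.51 cm; m₂ = −d_i2/d_o2 = +0.4162.
m = m₁·m₂ = (-0.4909)(+0.4162) = -0.204.

m = -0.204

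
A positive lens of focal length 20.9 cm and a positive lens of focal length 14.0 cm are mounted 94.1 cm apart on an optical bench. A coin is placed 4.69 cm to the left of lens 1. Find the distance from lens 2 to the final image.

16.3 cm

Lens 1: 1/d_i1 = 1/f₁ − 1/d_o1 = 1/(20.9) − 1/(4.69) = -0.1654, so d_i1 = -6.047 cm.
The intermediate image is 6.047 cm to the left of lens 1 (virtual), which is 94.1 − (-6.047) = 100.1 cm to the left of lens 2, so d_o2 = +100.1 cm.
Lens 2: 1/d_i2 = 1/f₂ − 1/d_o2 = 1/(14.0) − 1/(100.1) = 0.06144, so d_i2 = 16.3 cm.
The final image is real, 16.3 cm to the right of lens 2 (overall magnification ≈ -0.21).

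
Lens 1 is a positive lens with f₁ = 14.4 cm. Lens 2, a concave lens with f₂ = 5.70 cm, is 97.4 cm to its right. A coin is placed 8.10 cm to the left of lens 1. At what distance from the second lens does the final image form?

Lens 1: 1/d_i1 = 1/f₁ − 1/d_o1 = 1/(14.4) − 1/(8.10) = -0.05401, so d_i1 = -18.51 cm.
The intermediate image is 18.51 cm to the left of lens 1 (virtual), which is 97.4 − (-18.51) = 115.9 cm to the left of lens 2, so d_o2 = +115.9 cm.
Lens 2 is diverging, so f₂ = −5.70 cm.
Lens 2: 1/d_i2 = 1/f₂ − 1/d_o2 = 1/(-5.70) − 1/(115.9) = -0.1841, so d_i2 = -5.43 cm.
The final image is virtual, 5.43 cm to the left of lens 2 (overall magnification ≈ 0.11).

5.43 cm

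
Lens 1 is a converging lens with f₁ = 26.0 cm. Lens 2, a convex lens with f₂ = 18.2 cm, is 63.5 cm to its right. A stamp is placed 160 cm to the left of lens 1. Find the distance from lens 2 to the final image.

Lens 1: 1/d_i1 = 1/f₁ − 1/d_o1 = 1/(26.0) − 1/(160) = 0.03221, so d_i1 = 31.04 cm.
The intermediate image is 31.04 cm to the right of lens 1, which is 63.5 − (31.04) = 32.46 cm to the left of lens 2, so d_o2 = +32.46 cm.
Lens 2: 1/d_i2 = 1/f₂ − 1/d_o2 = 1/(18.2) − 1/(32.46) = 0.02414, so d_i2 = 41.4 cm.
The final image is real, 41.4 cm to the right of lens 2 (overall magnification ≈ 0.25).

41.4 cm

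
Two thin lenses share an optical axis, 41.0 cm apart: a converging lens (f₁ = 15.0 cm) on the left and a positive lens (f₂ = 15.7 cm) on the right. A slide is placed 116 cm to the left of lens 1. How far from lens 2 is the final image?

Lens 1: 1/d_i1 = 1/f₁ − 1/d_o1 = 1/(15.0) − 1/(116) = 0.05805, so d_i1 = 17.23 cm.
The intermediate image is 17.23 cm to the right of lens 1, which is 41.0 − (17.23) = 23.77 cm to the left of lens 2, so d_o2 = +23.77 cm.
Lens 2: 1/d_i2 = 1/f₂ − 1/d_o2 = 1/(15.7) − 1/(23.77) = 0.02162, so d_i2 = 46.2 cm.
The final image is real, 46.2 cm to the right of lens 2 (overall magnification ≈ 0.29).

46.2 cm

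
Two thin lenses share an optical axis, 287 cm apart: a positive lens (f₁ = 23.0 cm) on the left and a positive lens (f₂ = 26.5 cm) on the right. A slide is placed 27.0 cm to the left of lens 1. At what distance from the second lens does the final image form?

Lens 1: 1/d_i1 = 1/f₁ − 1/d_o1 = 1/(23.0) − 1/(27.0) = 0.006441, so d_i1 = 155.2 cm.
The intermediate image is 155.2 cm to the right of lens 1, which is 287 − (155.2) = 131.8 cm to the left of lens 2, so d_o2 = +131.8 cm.
Lens 2: 1/d_i2 = 1/f₂ − 1/d_o2 = 1/(26.5) − 1/(131.8) = 0.03015, so d_i2 = 33.2 cm.
The final image is real, 33.2 cm to the right of lens 2 (overall magnification ≈ 1.4).

33.2 cm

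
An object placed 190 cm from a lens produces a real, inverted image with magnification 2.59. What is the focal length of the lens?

m = −d_i/d_o ⇒ d_i = −m·d_o = −(-2.59)·(190) = 492.1 cm.
1/f = 1/d_o + 1/d_i = 1/(190) + 1/(492.1) = 0.007295, so f = 137 cm.
Since f is positive, the lens is converging.

f = 137 cm (converging)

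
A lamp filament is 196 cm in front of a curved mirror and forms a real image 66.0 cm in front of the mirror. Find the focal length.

Real image ⇒ d_i = +66.0 cm.
1/f = 1/d_o + 1/d_i = 1/(196) + 1/(66.0) = 0.02025, so f = 49.4 cm.
Since f is positive, the curved mirror is concave.

f = 49.4 cm (concave)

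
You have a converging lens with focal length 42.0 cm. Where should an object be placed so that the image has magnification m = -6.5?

m = −d_i/d_o ⇒ d_i = −m·d_o.
1/f = 1/d_o + 1/d_i = 1/d_o − 1/(m·d_o) = (1 − 1/m)/d_o, so d_o = f(1 − 1/m) = (42.00)(1 − 1/(-6.5)) = 48.5 cm.

48.5 cm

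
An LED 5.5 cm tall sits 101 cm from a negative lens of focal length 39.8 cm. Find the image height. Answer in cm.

For a negative lens, f = -39.8 cm.
1/d_i = 1/f − 1/d_o = 1/(-39.80) − 1/(101) = -0.03503, so d_i = -28.55 cm.
m = −d_i/d_o = +0.2827.
|h_i| = |m|·h_o = 0.2827 × 5.5 = 1.55 cm. The image is virtual, upright and reduced, on the same side as the object.

1.55 cm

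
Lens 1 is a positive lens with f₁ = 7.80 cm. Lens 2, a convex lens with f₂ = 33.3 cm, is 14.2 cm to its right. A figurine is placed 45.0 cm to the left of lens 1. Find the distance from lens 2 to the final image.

5.56 cm

Lens 1: 1/d_i1 = 1/f₁ − 1/d_o1 = 1/(7.80) − 1/(45.0) = 0.1060, so d_i1 = 9.435 cm.
The intermediate image is 9.435 cm to the right of lens 1, which is 14.2 − (9.435) = 4.765 cm to the left of lens 2, so d_o2 = +4.765 cm.
Lens 2: 1/d_i2 = 1/f₂ − 1/d_o2 = 1/(33.3) − 1/(4.765) = -0.1798, so d_i2 = -5.56 cm.
The final image is virtual, 5.56 cm to the left of lens 2 (overall magnification ≈ -0.24).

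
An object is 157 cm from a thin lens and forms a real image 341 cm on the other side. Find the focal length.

Real image ⇒ d_i = +341 cm.
1/f = 1/d_o + 1/d_i = 1/(157) + 1/(341) = 0.009302, so f = 108 cm.
Since f is positive, the thin lens is converging.

f = 108 cm (converging)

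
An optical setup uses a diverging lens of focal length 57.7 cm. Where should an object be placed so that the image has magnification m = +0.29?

141 cm

For a diverging lens, f = -57.7 cm.
m = −d_i/d_o ⇒ d_i = −m·d_o.
1/f = 1/d_o + 1/d_i = 1/d_o − 1/(m·d_o) = (1 − 1/m)/d_o, so d_o = f(1 − 1/m) = (-57.70)(1 − 1/(+0.29)) = 141 cm.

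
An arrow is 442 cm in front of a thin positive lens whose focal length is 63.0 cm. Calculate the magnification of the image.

1/d_i = 1/f − 1/d_o = 1/(63.00) − 1/(442) = 0.01361, so d_i = 73.47 cm.
m = −d_i/d_o = −(73.47)/(442) = -0.166.
The image is real, inverted and reduced, on the far side of the lens.

m = -0.166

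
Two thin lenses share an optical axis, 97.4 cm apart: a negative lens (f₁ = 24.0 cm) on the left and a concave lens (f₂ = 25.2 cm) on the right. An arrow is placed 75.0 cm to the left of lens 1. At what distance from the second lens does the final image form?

20.7 cm

Lens 1 is diverging, so f₁ = −24.0 cm.
Lens 1: 1/d_i1 = 1/f₁ − 1/d_o1 = 1/(-24.0) − 1/(75.0) = -0.05500, so d_i1 = -18.18 cm.
The intermediate image is 18.18 cm to the left of lens 1 (virtual), which is 97.4 − (-18.18) = 115.6 cm to the left of lens 2, so d_o2 = +115.6 cm.
Lens 2 is diverging, so f₂ = −25.2 cm.
Lens 2: 1/d_i2 = 1/f₂ − 1/d_o2 = 1/(-25.2) − 1/(115.6) = -0.04833, so d_i2 = -20.7 cm.
The final image is virtual, 20.7 cm to the left of lens 2 (overall magnification ≈ 0.043).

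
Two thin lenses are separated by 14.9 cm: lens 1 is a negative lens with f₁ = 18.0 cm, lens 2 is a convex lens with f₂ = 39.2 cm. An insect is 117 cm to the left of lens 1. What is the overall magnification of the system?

m = +0.601

f₁ = −18.0 cm (diverging).
Lens 1: 1/d_i1 = 1/(-18.0) − 1/(117) = -0.06410, so d_i1 = -15.60 cm; m₁ = −d_i1/d_o1 = +0.1333.
d_o2 = 14.9 − (-15.60) = 30.50 cm.
Lens 2: 1/d_i2 = 1/(39.2) − 1/(30.50) = -0.007277, so d_i2 = -137.4 cm; m₂ = −d_i2/d_o2 = +4.506.
m = m₁·m₂ = (+0.1333)(+4.506) = +0.601.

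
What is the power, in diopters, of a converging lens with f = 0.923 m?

P = +1.08 D

P = 1/f = 1/(0.923 m) = +1.08 D.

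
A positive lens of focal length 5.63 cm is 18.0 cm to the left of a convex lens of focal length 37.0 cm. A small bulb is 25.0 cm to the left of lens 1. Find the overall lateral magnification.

m = -0.409

Lens 1: 1/d_i1 = 1/(5.63) − 1/(25.0) = 0.1376, so d_i1 = 7.266 cm; m₁ = −d_i1/d_o1 = -0.2906.
d_o2 = 18.0 − (7.266) = 10.73 cm.
Lens 2: 1/d_i2 = 1/(37.0) − 1/(10.73) = -0.06617, so d_i2 = -15.11 cm; m₂ = −d_i2/d_o2 = +1.408.
m = m₁·m₂ = (-0.2906)(+1.408) = -0.409.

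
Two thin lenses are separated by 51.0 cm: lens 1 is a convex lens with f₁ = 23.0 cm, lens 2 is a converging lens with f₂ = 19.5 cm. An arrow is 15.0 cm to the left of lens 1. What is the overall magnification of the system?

m = -0.751

Lens 1: 1/d_i1 = 1/(23.0) − 1/(15.0) = -0.02319, so d_i1 = -43.12 cm; m₁ = −d_i1/d_o1 = +2.875.
d_o2 = 51.0 − (-43.12) = 94.12 cm.
Lens 2: 1/d_i2 = 1/(19.5) − 1/(94.12) = 0.04066, so d_i2 = 24.60 cm; m₂ = −d_i2/d_o2 = -0.2613.
m = m₁·m₂ = (+2.875)(-0.2613) = -0.751.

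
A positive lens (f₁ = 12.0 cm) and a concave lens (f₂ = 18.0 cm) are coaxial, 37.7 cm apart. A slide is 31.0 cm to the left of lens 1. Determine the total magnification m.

Lens 1: 1/d_i1 = 1/(12.0) − 1/(31.0) = 0.05108, so d_i1 = 19.58 cm; m₁ = −d_i1/d_o1 = -0.6316.
d_o2 = 37.7 − (19.58) = 18.12 cm.
f₂ = −18.0 cm (diverging).
Lens 2: 1/d_i2 = 1/(-18.0) − 1/(18.12) = -0.1107, so d_i2 = -9.030 cm; m₂ = −d_i2/d_o2 = +0.4983.
m = m₁·m₂ = (-0.6316)(+0.4983) = -0.315.

m = -0.315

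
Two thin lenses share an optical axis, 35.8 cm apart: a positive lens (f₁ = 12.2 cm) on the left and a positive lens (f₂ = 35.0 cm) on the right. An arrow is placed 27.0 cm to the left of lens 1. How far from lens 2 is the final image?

22.1 cm

Lens 1: 1/d_i1 = 1/f₁ − 1/d_o1 = 1/(12.2) − 1/(27.0) = 0.04493, so d_i1 = 22.26 cm.
The intermediate image is 22.26 cm to the right of lens 1, which is 35.8 − (22.26) = 13.54 cm to the left of lens 2, so d_o2 = +13.54 cm.
Lens 2: 1/d_i2 = 1/f₂ − 1/d_o2 = 1/(35.0) − 1/(13.54) = -0.04528, so d_i2 = -22.1 cm.
The final image is virtual, 22.1 cm to the left of lens 2 (overall magnification ≈ -1.3).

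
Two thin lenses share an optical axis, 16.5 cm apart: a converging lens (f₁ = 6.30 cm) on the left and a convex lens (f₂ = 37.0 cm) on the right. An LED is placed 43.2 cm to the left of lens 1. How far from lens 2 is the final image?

Lens 1: 1/d_i1 = 1/f₁ − 1/d_o1 = 1/(6.30) − 1/(43.2) = 0.1356, so d_i1 = 7.376 cm.
The intermediate image is 7.376 cm to the right of lens 1, which is 16.5 − (7.376) = 9.124 cm to the left of lens 2, so d_o2 = +9.124 cm.
Lens 2: 1/d_i2 = 1/f₂ − 1/d_o2 = 1/(37.0) − 1/(9.124) = -0.08257, so d_i2 = -12.1 cm.
The final image is virtual, 12.1 cm to the left of lens 2 (overall magnification ≈ -0.23).

12.1 cm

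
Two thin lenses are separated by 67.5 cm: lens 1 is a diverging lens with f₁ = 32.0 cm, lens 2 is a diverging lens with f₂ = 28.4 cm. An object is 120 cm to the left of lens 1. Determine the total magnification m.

f₁ = −32.0 cm (diverging).
Lens 1: 1/d_i1 = 1/(-32.0) − 1/(120) = -0.03958, so d_i1 = -25.26 cm; m₁ = −d_i1/d_o1 = +0.2105.
d_o2 = 67.5 − (-25.26) = 92.76 cm.
f₂ = −28.4 cm (diverging).
Lens 2: 1/d_i2 = 1/(-28.4) − 1/(92.76) = -0.04599, so d_i2 = -21.74 cm; m₂ = −d_i2/d_o2 = +0.2344.
m = m₁·m₂ = (+0.2105)(+0.2344) = +0.0493.

m = +0.0493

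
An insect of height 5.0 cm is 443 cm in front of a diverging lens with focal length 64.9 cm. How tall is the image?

0.639 cm

For a diverging lens, f = -64.9 cm.
1/d_i = 1/f − 1/d_o = 1/(-64.90) − 1/(443) = -0.01767, so d_i = -56.61 cm.
m = −d_i/d_o = +0.1278.
|h_i| = |m|·h_o = 0.1278 × 5.0 = 0.639 cm. The image is virtual, upright and reduced, on the same side as the object.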